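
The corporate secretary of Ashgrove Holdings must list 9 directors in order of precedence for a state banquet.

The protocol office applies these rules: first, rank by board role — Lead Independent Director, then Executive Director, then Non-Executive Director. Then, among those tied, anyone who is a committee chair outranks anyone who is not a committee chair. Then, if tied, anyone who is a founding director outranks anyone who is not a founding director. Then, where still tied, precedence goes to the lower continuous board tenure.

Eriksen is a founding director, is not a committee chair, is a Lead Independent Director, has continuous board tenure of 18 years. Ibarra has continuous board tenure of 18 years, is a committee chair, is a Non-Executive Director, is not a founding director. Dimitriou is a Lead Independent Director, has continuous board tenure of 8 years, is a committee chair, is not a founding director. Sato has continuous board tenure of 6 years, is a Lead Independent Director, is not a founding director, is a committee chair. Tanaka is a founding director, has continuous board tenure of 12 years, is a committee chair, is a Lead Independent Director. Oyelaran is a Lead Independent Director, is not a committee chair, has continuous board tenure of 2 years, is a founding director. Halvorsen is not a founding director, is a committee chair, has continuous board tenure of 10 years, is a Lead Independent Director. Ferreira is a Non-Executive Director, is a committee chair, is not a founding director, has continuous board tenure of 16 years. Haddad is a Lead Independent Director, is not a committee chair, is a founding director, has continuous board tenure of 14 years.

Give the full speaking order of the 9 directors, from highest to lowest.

Tanaka, Sato, Dimitriou, Halvorsen, Oyelaran, Haddad, Eriksen, Ferreira, Ibarra

By board role: Tanaka, Sato, Dimitriou, Halvorsen, Oyelaran, Haddad and Eriksen (Lead Independent Director); then Ferreira and Ibarra (Non-Executive Director).
Among Tanaka, Sato, Dimitriou, Halvorsen, Oyelaran, Haddad and Eriksen, a committee chair before not a committee chair: Tanaka, Sato, Dimitriou and Halvorsen (a committee chair) before Oyelaran, Haddad and Eriksen (not a committee chair).
Among Tanaka, Sato, Dimitriou and Halvorsen, a founding director before not a founding director: Tanaka (a founding director) before Sato, Dimitriou and Halvorsen (not a founding director).
Among Sato, Dimitriou and Halvorsen, by continuous board tenure (lower first): Sato (6 years) before Dimitriou (8 years) before Halvorsen (10 years).
Oyelaran, Haddad and Eriksen are each a founding director, so the next rule applies.
Among Oyelaran, Haddad and Eriksen, by continuous board tenure (lower first): Oyelaran (2 years) before Haddad (14 years) before Eriksen (18 years).
Ferreira and Ibarra are each a committee chair, so the next rule applies.
Ferreira and Ibarra are each not a founding director, so the next rule applies.
Among Ferreira and Ibarra, by continuous board tenure (lower first): Ferreira (16 years) before Ibarra (18 years).
Full order: Tanaka, Sato, Dimitriou, Halvorsen, Oyelaran, Haddad, Eriksen, Ferreira, Ibarra.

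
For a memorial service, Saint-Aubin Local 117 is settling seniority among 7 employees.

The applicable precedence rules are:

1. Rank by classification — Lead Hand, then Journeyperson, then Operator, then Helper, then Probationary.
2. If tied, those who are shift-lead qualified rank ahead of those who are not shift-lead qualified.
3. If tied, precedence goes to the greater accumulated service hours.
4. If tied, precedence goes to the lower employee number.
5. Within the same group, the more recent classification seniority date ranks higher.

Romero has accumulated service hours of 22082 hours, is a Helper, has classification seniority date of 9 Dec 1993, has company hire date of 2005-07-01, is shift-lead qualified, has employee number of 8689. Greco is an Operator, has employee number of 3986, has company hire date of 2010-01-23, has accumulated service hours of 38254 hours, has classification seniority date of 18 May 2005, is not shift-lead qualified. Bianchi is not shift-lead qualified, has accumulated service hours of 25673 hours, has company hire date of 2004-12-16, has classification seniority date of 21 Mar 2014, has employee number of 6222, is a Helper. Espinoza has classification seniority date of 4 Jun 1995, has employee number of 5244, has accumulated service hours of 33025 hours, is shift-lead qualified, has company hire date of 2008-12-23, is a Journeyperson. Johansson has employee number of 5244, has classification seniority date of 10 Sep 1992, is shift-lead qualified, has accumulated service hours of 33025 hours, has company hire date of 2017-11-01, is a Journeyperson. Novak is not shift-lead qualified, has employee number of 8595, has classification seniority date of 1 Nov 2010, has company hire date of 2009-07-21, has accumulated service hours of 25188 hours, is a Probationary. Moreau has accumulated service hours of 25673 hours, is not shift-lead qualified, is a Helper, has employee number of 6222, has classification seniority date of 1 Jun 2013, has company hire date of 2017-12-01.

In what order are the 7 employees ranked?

By classification: Espinoza and Johansson (Journeyperson); then Greco (Operator); then Romero, Bianchi and Moreau (Helper); then Novak (Probationary).
Espinoza and Johansson are each shift-lead qualified, so the next rule applies.
Espinoza and Johansson both have accumulated service hours 33025 hours, so the next rule applies.
Espinoza and Johansson both have employee number 5244, so the next rule applies.
Among Espinoza and Johansson, by classification seniority date (later first): Espinoza (4 Jun 1995) before Johansson (10 Sep 1992).
Among Romero, Bianchi and Moreau, shift-lead qualified before not shift-lead qualified: Romero (shift-lead qualified) before Bianchi and Moreau (not shift-lead qualified).
Bianchi and Moreau both have accumulated service hours 25673 hours, so the next rule applies.
Bianchi and Moreau both have employee number 6222, so the next rule applies.
Among Bianchi and Moreau, by classification seniority date (later first): Bianchi (21 Mar 2014) before Moreau (1 Jun 2013).
Full order: Espinoza, Johansson, Greco, Romero, Bianchi, Moreau, Novak.

Espinoza, Johansson, Greco, Romero, Bianchi, Moreau, Novak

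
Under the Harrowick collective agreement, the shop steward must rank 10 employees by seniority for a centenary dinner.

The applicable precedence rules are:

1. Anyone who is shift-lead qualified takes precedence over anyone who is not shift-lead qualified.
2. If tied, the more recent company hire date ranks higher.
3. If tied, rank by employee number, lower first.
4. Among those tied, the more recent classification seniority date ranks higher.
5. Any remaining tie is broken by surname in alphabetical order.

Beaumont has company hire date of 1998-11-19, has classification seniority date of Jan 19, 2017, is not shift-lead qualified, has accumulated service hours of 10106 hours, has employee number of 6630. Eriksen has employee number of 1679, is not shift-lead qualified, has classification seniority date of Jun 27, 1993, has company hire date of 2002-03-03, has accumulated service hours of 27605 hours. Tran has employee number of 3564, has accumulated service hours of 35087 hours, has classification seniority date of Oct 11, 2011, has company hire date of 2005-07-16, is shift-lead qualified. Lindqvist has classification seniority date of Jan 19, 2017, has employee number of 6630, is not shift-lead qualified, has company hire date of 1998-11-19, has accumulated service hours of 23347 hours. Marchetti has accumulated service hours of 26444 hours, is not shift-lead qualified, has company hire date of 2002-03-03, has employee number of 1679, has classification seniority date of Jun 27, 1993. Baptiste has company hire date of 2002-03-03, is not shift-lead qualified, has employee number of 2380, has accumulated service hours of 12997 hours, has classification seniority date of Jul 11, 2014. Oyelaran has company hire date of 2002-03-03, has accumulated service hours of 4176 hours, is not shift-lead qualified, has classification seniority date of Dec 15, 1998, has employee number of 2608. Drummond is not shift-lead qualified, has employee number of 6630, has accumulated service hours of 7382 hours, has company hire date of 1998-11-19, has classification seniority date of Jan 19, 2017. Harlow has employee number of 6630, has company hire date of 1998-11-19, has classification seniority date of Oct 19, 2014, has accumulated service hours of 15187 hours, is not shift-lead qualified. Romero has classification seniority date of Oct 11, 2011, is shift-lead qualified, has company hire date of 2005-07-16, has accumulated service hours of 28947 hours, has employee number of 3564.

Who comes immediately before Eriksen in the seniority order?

Tran

By the first rule: Romero and Tran (both shift-lead qualified); then Eriksen, Marchetti, Baptiste, Oyelaran, Beaumont, Drummond, Lindqvist and Harlow (each not shift-lead qualified).
Romero and Tran both have company hire date 2005-07-16, so the next rule applies.
Romero and Tran both have employee number 3564, so the next rule applies.
Romero and Tran both have classification seniority date Oct 11, 2011, so the next rule applies.
Among Romero and Tran, alphabetically by surname: Romero before Tran.
Among Eriksen, Marchetti, Baptiste, Oyelaran, Beaumont, Drummond, Lindqvist and Harlow, by company hire date (later first): Eriksen, Marchetti, Baptiste and Oyelaran (2002-03-03) before Beaumont, Drummond, Lindqvist and Harlow (1998-11-19).
Among Eriksen, Marchetti, Baptiste and Oyelaran, by employee number (lower first): Eriksen and Marchetti (1679) before Baptiste (2380) before Oyelaran (2608).
Eriksen and Marchetti both have classification seniority date Jun 27, 1993, so the next rule applies.
Among Eriksen and Marchetti, alphabetically by surname: Eriksen before Marchetti.
Beaumont, Drummond, Lindqvist and Harlow all have employee number 6630, so the next rule applies.
Among Beaumont, Drummond, Lindqvist and Harlow, by classification seniority date (later first): Beaumont, Drummond and Lindqvist (Jan 19, 2017) before Harlow (Oct 19, 2014).
Among Beaumont, Drummond and Lindqvist, alphabetically by surname: Beaumont before Drummond before Lindqvist.
Order: Romero, Tran, Eriksen, Marchetti, Baptiste, Oyelaran, Beaumont, Drummond, Lindqvist, Harlow.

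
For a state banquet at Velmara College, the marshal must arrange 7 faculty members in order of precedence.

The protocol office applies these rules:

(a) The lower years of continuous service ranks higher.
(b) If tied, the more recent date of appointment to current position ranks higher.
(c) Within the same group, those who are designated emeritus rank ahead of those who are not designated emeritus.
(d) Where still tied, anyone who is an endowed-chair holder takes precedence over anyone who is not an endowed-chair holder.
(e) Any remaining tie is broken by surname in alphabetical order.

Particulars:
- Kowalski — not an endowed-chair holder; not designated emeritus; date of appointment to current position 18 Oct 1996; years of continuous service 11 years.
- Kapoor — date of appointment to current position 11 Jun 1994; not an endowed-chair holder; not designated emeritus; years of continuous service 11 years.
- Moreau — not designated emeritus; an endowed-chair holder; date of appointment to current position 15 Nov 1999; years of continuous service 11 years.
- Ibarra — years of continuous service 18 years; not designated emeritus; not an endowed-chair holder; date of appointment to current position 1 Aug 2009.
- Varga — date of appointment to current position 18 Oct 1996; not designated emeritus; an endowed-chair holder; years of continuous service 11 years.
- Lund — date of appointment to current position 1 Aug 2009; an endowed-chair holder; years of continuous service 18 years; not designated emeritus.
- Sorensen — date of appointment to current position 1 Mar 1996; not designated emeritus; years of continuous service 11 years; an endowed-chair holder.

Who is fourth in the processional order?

Sorensen

By years of continuous service (lower first): Moreau, Varga, Kowalski, Sorensen and Kapoor (each 11 years); then Lund and Ibarra (both 18 years).
Among Moreau, Varga, Kowalski, Sorensen and Kapoor, by date of appointment to current position (later first): Moreau (15 Nov 1999) before Varga and Kowalski (18 Oct 1996) before Sorensen (1 Mar 1996) before Kapoor (11 Jun 1994).
Varga and Kowalski are each not designated emeritus, so the next rule applies.
Among Varga and Kowalski, an endowed-chair holder before not an endowed-chair holder: Varga (an endowed-chair holder) before Kowalski (not an endowed-chair holder).
Lund and Ibarra both have date of appointment to current position 1 Aug 2009, so the next rule applies.
Lund and Ibarra are each not designated emeritus, so the next rule applies.
Among Lund and Ibarra, an endowed-chair holder before not an endowed-chair holder: Lund (an endowed-chair holder) before Ibarra (not an endowed-chair holder).
Order: Moreau, Varga, Kowalski, Sorensen, Kapoor, Lund, Ibarra.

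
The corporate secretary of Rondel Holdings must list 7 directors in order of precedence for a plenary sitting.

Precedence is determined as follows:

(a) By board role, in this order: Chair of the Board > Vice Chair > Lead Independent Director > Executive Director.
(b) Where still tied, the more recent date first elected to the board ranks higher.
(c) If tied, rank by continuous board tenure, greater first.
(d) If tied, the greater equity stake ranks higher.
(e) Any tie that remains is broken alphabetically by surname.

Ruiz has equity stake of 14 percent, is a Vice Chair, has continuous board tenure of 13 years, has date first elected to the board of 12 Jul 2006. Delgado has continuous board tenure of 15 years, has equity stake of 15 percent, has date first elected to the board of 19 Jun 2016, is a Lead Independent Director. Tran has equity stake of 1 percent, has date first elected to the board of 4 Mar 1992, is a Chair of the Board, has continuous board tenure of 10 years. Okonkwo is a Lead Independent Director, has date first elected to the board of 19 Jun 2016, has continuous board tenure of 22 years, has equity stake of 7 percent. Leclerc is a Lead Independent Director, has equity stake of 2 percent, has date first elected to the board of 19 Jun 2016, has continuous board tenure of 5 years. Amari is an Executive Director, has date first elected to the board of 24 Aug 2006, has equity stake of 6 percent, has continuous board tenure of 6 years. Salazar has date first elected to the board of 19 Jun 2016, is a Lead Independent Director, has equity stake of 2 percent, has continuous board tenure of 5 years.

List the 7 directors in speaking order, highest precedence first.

Tran, Ruiz, Okonkwo, Delgado, Leclerc, Salazar, Amari

By board role: Tran (Chair of the Board); then Ruiz (Vice Chair); then Okonkwo, Delgado, Leclerc and Salazar (Lead Independent Director); then Amari (Executive Director).
Okonkwo, Delgado, Leclerc and Salazar all have date first elected to the board 19 Jun 2016, so the next rule applies.
Among Okonkwo, Delgado, Leclerc and Salazar, by continuous board tenure (higher first): Okonkwo (22 years) before Delgado (15 years) before Leclerc and Salazar (5 years).
Leclerc and Salazar both have equity stake 2 percent, so the next rule applies.
Among Leclerc and Salazar, alphabetically by surname: Leclerc before Salazar.
Full order: Tran, Ruiz, Okonkwo, Delgado, Leclerc, Salazar, Amari.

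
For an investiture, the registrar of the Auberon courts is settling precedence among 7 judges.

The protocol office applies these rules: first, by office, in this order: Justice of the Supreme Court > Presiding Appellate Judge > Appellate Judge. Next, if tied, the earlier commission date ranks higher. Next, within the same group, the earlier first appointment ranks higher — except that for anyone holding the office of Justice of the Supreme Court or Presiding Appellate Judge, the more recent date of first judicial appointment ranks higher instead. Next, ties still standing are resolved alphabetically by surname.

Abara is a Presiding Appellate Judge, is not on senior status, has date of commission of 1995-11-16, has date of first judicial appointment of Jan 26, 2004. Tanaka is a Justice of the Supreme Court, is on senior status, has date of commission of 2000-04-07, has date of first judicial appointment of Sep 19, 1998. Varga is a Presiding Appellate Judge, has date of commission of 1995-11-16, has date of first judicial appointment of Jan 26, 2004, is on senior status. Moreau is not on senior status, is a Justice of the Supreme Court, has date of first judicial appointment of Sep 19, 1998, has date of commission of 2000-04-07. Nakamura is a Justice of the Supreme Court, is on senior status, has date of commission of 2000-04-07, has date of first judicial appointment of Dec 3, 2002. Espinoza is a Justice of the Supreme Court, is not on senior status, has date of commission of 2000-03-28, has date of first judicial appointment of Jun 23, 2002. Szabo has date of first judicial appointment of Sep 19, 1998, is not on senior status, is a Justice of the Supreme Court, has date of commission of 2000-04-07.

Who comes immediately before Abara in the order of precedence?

By office: Espinoza, Nakamura, Moreau, Szabo and Tanaka (Justice of the Supreme Court); then Abara and Varga (Presiding Appellate Judge).
Among Espinoza, Nakamura, Moreau, Szabo and Tanaka, by date of commission (earlier first): Espinoza (2000-03-28) before Nakamura, Moreau, Szabo and Tanaka (2000-04-07).
Among Nakamura, Moreau, Szabo and Tanaka, by date of first judicial appointment (later first) (reversed rule for this group): Nakamura (Dec 3, 2002) before Moreau, Szabo and Tanaka (Sep 19, 1998).
Among Moreau, Szabo and Tanaka, alphabetically by surname: Moreau before Szabo before Tanaka.
Abara and Varga both have date of commission 1995-11-16, so the next rule applies.
Abara and Varga both have date of first judicial appointment Jan 26, 2004, so the next rule applies.
Among Abara and Varga, alphabetically by surname: Abara before Varga.
Order: Espinoza, Nakamura, Moreau, Szabo, Tanaka, Abara, Varga.

Tanaka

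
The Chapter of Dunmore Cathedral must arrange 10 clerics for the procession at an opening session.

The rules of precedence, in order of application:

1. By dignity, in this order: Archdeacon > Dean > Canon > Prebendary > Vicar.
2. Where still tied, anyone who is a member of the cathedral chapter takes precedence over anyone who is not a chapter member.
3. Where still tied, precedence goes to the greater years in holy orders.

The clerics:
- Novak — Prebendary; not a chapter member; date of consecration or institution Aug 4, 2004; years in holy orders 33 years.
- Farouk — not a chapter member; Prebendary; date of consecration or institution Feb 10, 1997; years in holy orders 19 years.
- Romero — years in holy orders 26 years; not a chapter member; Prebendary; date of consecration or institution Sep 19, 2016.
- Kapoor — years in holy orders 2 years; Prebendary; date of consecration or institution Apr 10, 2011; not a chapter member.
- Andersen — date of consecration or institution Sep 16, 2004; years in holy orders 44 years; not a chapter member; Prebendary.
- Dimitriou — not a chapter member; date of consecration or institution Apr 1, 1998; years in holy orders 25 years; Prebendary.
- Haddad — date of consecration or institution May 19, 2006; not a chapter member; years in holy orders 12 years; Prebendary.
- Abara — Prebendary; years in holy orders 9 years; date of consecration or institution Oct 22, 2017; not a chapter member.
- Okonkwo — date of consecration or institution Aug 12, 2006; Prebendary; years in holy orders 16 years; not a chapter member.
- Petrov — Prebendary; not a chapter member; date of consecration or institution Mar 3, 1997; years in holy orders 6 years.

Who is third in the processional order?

Romero

By dignity: Andersen, Novak, Romero, Dimitriou, Farouk, Okonkwo, Haddad, Abara, Petrov and Kapoor (Prebendary).
Andersen, Novak, Romero, Dimitriou, Farouk, Okonkwo, Haddad, Abara, Petrov and Kapoor are each not a chapter member, so the next rule applies.
Among Andersen, Novak, Romero, Dimitriou, Farouk, Okonkwo, Haddad, Abara, Petrov and Kapoor, by years in holy orders (higher first): Andersen (44 years) before Novak (33 years) before Romero (26 years) before Dimitriou (25 years) before Farouk (19 years) before Okonkwo (16 years) before Haddad (12 years) before Abara (9 years) before Petrov (6 years) before Kapoor (2 years).
Order: Andersen, Novak, Romero, Dimitriou, Farouk, Okonkwo, Haddad, Abara, Petrov, Kapoor.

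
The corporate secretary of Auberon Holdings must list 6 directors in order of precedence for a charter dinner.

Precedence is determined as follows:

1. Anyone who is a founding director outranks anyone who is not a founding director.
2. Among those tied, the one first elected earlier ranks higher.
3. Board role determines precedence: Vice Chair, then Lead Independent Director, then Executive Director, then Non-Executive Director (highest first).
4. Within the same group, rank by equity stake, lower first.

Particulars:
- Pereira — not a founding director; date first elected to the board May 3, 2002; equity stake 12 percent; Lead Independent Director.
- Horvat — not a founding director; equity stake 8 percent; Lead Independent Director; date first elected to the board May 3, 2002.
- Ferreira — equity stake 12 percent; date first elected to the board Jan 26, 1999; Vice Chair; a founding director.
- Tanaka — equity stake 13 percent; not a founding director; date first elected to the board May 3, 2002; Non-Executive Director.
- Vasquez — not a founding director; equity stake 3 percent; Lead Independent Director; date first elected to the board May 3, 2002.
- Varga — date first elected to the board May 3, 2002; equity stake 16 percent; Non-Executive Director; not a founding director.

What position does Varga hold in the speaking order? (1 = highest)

6

By the first rule: Ferreira (a founding director); then Vasquez, Horvat, Pereira, Tanaka and Varga (each not a founding director).
Vasquez, Horvat, Pereira, Tanaka and Varga all have date first elected to the board May 3, 2002, so the next rule applies.
Among Vasquez, Horvat, Pereira, Tanaka and Varga, by board role: Vasquez, Horvat and Pereira (Lead Independent Director) before Tanaka and Varga (Non-Executive Director).
Among Vasquez, Horvat and Pereira, by equity stake (lower first): Vasquez (3 percent) before Horvat (8 percent) before Pereira (12 percent).
Among Tanaka and Varga, by equity stake (lower first): Tanaka (13 percent) before Varga (16 percent).
Order: Ferreira, Vasquez, Horvat, Pereira, Tanaka, Varga. So position 6.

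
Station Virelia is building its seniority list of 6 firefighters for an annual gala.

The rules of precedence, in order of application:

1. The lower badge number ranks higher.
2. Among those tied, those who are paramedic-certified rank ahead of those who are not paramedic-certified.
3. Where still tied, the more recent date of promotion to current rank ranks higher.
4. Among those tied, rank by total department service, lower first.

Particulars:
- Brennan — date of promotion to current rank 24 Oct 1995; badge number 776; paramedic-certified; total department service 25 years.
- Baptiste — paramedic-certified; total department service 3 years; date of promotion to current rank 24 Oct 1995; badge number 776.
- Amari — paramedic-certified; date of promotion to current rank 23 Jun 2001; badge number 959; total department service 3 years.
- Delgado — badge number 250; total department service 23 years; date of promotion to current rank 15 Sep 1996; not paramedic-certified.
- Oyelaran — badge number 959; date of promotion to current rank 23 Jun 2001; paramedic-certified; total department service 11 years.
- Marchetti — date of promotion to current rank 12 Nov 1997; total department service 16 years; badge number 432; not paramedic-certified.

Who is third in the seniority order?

Baptiste

By badge number (lower first): Delgado (250); then Marchetti (432); then Baptiste and Brennan (both 776); then Amari and Oyelaran (both 959).
Baptiste and Brennan are each paramedic-certified, so the next rule applies.
Baptiste and Brennan both have date of promotion to current rank 24 Oct 1995, so the next rule applies.
Among Baptiste and Brennan, by total department service (lower first): Baptiste (3 years) before Brennan (25 years).
Amari and Oyelaran are each paramedic-certified, so the next rule applies.
Amari and Oyelaran both have date of promotion to current rank 23 Jun 2001, so the next rule applies.
Among Amari and Oyelaran, by total department service (lower first): Amari (3 years) before Oyelaran (11 years).
Order: Delgado, Marchetti, Baptiste, Brennan, Amari, Oyelaran.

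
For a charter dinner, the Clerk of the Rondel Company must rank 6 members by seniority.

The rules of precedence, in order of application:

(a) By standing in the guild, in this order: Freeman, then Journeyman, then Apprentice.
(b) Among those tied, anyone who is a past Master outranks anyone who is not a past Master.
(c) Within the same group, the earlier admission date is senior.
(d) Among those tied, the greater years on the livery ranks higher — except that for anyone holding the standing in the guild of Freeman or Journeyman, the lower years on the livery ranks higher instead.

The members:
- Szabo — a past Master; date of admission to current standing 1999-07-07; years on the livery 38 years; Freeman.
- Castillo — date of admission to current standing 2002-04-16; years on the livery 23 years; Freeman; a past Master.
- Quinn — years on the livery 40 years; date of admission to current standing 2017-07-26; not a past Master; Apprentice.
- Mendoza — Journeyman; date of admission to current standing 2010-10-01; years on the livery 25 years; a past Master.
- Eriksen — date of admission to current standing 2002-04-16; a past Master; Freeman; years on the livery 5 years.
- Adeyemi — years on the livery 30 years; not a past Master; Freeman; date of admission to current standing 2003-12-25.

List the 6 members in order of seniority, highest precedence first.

Szabo, Eriksen, Castillo, Adeyemi, Mendoza, Quinn

By standing in the guild: Szabo, Eriksen, Castillo and Adeyemi (Freeman); then Mendoza (Journeyman); then Quinn (Apprentice).
Among Szabo, Eriksen, Castillo and Adeyemi, a past Master before not a past Master: Szabo, Eriksen and Castillo (a past Master) before Adeyemi (not a past Master).
Among Szabo, Eriksen and Castillo, by date of admission to current standing (earlier first): Szabo (1999-07-07) before Eriksen and Castillo (2002-04-16).
Among Eriksen and Castillo, by years on the livery (lower first) (reversed rule for this group): Eriksen (5 years) before Castillo (23 years).
Full order: Szabo, Eriksen, Castillo, Adeyemi, Mendoza, Quinn.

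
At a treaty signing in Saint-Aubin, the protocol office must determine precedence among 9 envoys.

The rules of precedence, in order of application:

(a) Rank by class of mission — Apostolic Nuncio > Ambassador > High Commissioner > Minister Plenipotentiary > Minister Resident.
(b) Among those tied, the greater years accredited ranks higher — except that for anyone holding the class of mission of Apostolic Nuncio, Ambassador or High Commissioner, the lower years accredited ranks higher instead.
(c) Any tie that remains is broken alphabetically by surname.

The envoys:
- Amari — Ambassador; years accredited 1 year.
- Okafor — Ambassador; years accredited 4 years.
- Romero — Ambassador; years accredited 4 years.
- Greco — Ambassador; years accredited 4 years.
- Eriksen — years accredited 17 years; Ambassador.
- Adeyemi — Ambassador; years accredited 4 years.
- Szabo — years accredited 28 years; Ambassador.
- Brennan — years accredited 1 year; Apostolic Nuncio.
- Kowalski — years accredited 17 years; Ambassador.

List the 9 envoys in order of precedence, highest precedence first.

By class of mission: Brennan (Apostolic Nuncio); then Amari, Adeyemi, Greco, Okafor, Romero, Eriksen, Kowalski and Szabo (Ambassador).
Among Amari, Adeyemi, Greco, Okafor, Romero, Eriksen, Kowalski and Szabo, by years accredited (lower first) (reversed rule for this group): Amari (1 year) before Adeyemi, Greco, Okafor and Romero (4 years) before Eriksen and Kowalski (17 years) before Szabo (28 years).
Among Adeyemi, Greco, Okafor and Romero, alphabetically by surname: Adeyemi before Greco before Okafor before Romero.
Among Eriksen and Kowalski, alphabetically by surname: Eriksen before Kowalski.
Full order: Brennan, Amari, Adeyemi, Greco, Okafor, Romero, Eriksen, Kowalski, Szabo.

Brennan, Amari, Adeyemi, Greco, Okafor, Romero, Eriksen, Kowalski, Szabo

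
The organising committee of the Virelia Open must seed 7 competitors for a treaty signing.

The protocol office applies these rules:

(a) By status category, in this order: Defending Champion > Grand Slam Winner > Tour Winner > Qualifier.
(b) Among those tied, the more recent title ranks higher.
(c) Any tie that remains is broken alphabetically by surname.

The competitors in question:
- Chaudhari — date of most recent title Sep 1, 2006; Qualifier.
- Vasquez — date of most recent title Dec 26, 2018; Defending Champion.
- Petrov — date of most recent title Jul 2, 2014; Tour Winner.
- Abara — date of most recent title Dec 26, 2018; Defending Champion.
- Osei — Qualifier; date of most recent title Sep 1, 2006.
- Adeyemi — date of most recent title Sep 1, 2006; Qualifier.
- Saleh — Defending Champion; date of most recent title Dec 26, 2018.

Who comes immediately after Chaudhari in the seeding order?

Osei

By status category: Abara, Saleh and Vasquez (Defending Champion); then Petrov (Tour Winner); then Adeyemi, Chaudhari and Osei (Qualifier).
Abara, Saleh and Vasquez all have date of most recent title Dec 26, 2018, so the next rule applies.
Among Abara, Saleh and Vasquez, alphabetically by surname: Abara before Saleh before Vasquez.
Adeyemi, Chaudhari and Osei all have date of most recent title Sep 1, 2006, so the next rule applies.
Among Adeyemi, Chaudhari and Osei, alphabetically by surname: Adeyemi before Chaudhari before Osei.
Order: Abara, Saleh, Vasquez, Petrov, Adeyemi, Chaudhari, Osei.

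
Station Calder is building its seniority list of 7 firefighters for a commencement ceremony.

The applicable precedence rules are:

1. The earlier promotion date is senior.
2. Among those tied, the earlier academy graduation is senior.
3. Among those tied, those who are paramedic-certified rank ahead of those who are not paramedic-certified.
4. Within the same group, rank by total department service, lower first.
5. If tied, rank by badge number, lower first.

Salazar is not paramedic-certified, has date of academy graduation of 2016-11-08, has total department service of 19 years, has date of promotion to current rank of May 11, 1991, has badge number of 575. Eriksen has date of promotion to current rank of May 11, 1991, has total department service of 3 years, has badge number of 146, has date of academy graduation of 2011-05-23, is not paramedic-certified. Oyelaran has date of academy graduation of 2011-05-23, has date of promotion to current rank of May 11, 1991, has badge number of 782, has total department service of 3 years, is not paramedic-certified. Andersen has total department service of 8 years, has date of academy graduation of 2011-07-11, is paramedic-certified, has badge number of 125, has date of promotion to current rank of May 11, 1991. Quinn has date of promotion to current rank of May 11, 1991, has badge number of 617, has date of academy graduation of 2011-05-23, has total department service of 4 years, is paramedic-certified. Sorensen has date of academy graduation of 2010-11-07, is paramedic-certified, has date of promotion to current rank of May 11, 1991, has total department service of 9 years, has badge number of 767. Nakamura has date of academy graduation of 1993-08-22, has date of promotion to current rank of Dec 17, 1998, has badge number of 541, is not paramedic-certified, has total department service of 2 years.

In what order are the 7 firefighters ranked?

Sorensen, Quinn, Eriksen, Oyelaran, Andersen, Salazar, Nakamura

By date of promotion to current rank (earlier first): Sorensen, Quinn, Eriksen, Oyelaran, Andersen and Salazar (each May 11, 1991); then Nakamura (Dec 17, 1998).
Among Sorensen, Quinn, Eriksen, Oyelaran, Andersen and Salazar, by date of academy graduation (earlier first): Sorensen (2010-11-07) before Quinn, Eriksen and Oyelaran (2011-05-23) before Andersen (2011-07-11) before Salazar (2016-11-08).
Among Quinn, Eriksen and Oyelaran, paramedic-certified before not paramedic-certified: Quinn (paramedic-certified) before Eriksen and Oyelaran (not paramedic-certified).
Eriksen and Oyelaran both have total department service 3 years, so the next rule applies.
Among Eriksen and Oyelaran, by badge number (lower first): Eriksen (146) before Oyelaran (782).
Full order: Sorensen, Quinn, Eriksen, Oyelaran, Andersen, Salazar, Nakamura.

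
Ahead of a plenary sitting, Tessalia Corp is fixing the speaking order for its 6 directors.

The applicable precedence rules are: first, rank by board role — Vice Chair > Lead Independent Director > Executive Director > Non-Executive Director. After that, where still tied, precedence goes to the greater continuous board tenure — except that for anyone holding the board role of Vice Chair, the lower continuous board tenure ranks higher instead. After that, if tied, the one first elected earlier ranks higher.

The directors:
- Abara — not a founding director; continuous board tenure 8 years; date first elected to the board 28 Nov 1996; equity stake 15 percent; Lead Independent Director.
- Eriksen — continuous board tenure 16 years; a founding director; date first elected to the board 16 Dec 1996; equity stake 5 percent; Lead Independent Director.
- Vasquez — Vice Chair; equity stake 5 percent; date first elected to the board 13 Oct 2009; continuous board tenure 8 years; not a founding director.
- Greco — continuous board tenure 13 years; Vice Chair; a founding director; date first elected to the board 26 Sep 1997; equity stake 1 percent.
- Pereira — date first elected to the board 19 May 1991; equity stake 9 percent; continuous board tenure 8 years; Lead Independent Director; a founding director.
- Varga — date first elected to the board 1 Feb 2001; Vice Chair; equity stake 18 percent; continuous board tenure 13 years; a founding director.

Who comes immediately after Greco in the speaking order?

By board role: Vasquez, Greco and Varga (Vice Chair); then Eriksen, Pereira and Abara (Lead Independent Director).
Among Vasquez, Greco and Varga, by continuous board tenure (lower first) (reversed rule for this group): Vasquez (8 years) before Greco and Varga (13 years).
Among Greco and Varga, by date first elected to the board (earlier first): Greco (26 Sep 1997) before Varga (1 Feb 2001).
Among Eriksen, Pereira and Abara, by continuous board tenure (higher first): Eriksen (16 years) before Pereira and Abara (8 years).
Among Pereira and Abara, by date first elected to the board (earlier first): Pereira (19 May 1991) before Abara (28 Nov 1996).
Order: Vasquez, Greco, Varga, Eriksen, Pereira, Abara.

Varga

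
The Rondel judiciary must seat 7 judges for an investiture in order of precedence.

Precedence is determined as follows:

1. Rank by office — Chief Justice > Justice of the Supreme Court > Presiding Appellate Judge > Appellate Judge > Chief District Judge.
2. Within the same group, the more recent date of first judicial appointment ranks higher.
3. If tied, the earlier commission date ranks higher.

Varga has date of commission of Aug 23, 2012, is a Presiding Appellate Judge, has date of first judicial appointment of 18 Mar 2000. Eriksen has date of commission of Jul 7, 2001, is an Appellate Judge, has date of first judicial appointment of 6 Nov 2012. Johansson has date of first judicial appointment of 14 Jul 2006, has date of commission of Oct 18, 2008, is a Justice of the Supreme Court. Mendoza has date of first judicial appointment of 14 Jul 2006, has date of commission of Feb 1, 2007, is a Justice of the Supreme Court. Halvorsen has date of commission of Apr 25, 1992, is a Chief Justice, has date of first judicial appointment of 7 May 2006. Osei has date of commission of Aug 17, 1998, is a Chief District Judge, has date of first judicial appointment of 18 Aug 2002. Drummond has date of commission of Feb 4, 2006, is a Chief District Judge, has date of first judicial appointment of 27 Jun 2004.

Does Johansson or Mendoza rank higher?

Mendoza

By office: Halvorsen (Chief Justice); then Mendoza and Johansson (Justice of the Supreme Court); then Varga (Presiding Appellate Judge); then Eriksen (Appellate Judge); then Drummond and Osei (Chief District Judge).
Mendoza and Johansson both have date of first judicial appointment 14 Jul 2006, so the next rule applies.
Among Mendoza and Johansson, by date of commission (earlier first): Mendoza (Feb 1, 2007) before Johansson (Oct 18, 2008).
Among Drummond and Osei, by date of first judicial appointment (later first): Drummond (27 Jun 2004) before Osei (18 Aug 2002).
So Mendoza takes precedence.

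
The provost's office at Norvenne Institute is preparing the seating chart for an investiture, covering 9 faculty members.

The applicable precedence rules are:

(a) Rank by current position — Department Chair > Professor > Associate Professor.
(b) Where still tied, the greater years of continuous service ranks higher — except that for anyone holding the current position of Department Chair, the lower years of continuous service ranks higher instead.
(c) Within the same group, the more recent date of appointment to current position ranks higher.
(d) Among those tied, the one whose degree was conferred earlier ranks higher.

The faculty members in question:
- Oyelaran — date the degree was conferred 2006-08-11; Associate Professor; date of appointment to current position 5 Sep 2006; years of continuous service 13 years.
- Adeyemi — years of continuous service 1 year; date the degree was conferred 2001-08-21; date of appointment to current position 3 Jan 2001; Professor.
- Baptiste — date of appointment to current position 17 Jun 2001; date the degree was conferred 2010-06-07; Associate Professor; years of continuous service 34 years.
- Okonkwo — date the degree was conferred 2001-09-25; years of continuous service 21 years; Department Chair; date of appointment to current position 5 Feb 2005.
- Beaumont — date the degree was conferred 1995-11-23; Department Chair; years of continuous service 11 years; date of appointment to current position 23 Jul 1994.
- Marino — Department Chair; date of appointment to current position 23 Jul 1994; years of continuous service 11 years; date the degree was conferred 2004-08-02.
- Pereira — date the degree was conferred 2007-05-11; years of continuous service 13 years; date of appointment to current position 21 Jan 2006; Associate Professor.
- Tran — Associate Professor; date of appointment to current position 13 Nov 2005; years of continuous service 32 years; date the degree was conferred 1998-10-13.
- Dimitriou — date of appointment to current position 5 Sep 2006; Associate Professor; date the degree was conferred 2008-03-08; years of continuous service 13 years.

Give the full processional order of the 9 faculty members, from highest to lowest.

By current position: Beaumont, Marino and Okonkwo (Department Chair); then Adeyemi (Professor); then Baptiste, Tran, Oyelaran, Dimitriou and Pereira (Associate Professor).
Among Beaumont, Marino and Okonkwo, by years of continuous service (lower first) (reversed rule for this group): Beaumont and Marino (11 years) before Okonkwo (21 years).
Beaumont and Marino both have date of appointment to current position 23 Jul 1994, so the next rule applies.
Among Beaumont and Marino, by date the degree was conferred (earlier first): Beaumont (1995-11-23) before Marino (2004-08-02).
Among Baptiste, Tran, Oyelaran, Dimitriou and Pereira, by years of continuous service (higher first): Baptiste (34 years) before Tran (32 years) before Oyelaran, Dimitriou and Pereira (13 years).
Among Oyelaran, Dimitriou and Pereira, by date of appointment to current position (later first): Oyelaran and Dimitriou (5 Sep 2006) before Pereira (21 Jan 2006).
Among Oyelaran and Dimitriou, by date the degree was conferred (earlier first): Oyelaran (2006-08-11) before Dimitriou (2008-03-08).
Full order: Beaumont, Marino, Okonkwo, Adeyemi, Baptiste, Tran, Oyelaran, Dimitriou, Pereira.

Beaumont, Marino, Okonkwo, Adeyemi, Baptiste, Tran, Oyelaran, Dimitriou, Pereira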